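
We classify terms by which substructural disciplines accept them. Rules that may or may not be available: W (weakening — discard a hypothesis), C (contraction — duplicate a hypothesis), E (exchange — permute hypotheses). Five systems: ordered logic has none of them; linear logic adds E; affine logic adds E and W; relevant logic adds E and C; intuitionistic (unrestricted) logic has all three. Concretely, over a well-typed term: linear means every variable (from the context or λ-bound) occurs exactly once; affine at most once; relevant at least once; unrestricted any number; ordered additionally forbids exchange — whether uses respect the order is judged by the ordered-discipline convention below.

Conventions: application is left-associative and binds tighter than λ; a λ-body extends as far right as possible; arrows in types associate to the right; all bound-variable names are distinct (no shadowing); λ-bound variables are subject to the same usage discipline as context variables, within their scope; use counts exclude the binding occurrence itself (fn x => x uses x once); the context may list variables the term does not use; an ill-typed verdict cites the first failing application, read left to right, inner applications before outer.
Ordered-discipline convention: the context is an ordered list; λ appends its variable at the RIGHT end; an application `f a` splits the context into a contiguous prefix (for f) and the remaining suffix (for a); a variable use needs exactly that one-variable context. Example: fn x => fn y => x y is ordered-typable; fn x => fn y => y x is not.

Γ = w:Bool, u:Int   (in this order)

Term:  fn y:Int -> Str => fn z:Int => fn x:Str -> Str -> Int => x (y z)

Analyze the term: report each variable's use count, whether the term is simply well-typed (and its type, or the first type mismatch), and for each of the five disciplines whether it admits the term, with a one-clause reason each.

counts: w: 0, u: 0, y (bound): 1, z (bound): 1, x (bound): 1
order of uses: x, y, z
typing: ✓ — (Int -> Str) -> Int -> (Str -> Str -> Int) -> Str -> Int
ordered: ✗ — needs weakening: w, u unused
linear: ✗ — needs weakening: w, u unused
affine: ✓ — w, u, y, z, x: no repeats, contraction unneeded
relevant: ✗ — needs weakening: w, u unused
unrestricted: ✓ — well-typed at (Int -> Str) -> Int -> (Str -> Str -> Int) -> Str -> Int; no restrictions here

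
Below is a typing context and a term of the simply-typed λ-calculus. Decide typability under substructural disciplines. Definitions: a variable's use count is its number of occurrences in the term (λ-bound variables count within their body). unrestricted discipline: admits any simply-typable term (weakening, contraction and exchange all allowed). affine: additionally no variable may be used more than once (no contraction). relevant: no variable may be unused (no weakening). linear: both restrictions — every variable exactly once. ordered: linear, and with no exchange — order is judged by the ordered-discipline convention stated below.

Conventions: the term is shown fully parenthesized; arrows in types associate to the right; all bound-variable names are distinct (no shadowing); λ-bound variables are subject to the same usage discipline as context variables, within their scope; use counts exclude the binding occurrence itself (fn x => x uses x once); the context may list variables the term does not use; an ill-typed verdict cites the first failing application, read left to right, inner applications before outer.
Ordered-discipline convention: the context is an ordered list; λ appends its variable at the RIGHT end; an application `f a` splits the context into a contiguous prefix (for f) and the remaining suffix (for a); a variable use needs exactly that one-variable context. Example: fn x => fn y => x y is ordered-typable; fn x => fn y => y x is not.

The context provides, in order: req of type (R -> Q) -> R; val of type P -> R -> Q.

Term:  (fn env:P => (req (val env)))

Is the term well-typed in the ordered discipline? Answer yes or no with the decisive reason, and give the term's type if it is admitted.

yes — one use each (req, val, env); ordered split holds; term : P -> R
counts: req=1; val=1; env (bound)=1
order of uses: req, val, env
typing: well-typed at P -> R
per-discipline verdicts: ordered ✓; linear ✓; affine ✓; relevant ✓; unrestricted ✓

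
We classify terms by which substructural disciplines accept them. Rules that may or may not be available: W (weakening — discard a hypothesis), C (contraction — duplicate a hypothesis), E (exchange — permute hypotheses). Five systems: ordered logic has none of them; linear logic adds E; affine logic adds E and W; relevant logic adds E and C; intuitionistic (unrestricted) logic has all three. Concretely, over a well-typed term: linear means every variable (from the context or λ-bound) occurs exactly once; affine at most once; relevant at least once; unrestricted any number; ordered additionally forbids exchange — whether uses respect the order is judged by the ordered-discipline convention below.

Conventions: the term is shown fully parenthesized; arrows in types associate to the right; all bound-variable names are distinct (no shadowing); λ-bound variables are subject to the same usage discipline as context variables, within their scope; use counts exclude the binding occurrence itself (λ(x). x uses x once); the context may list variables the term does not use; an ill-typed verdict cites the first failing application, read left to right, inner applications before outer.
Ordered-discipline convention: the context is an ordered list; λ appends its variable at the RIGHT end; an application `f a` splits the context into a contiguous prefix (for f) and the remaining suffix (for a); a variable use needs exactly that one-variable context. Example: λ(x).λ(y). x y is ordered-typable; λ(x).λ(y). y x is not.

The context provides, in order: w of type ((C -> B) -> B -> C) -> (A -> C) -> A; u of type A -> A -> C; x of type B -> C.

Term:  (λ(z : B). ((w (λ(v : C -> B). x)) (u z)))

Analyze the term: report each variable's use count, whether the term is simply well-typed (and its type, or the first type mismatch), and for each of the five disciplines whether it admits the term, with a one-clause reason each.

use counts: w=1, u=1, x=1, z (λ-bound)=1, v (λ-bound)=0
uses in reading order: w, x, u, z
typing: ill-typed: a function awaiting A gets B
ordered: ✗, a type mismatch blocks all five
linear: ✗, the type mismatch rejects it
affine: ✗, not simply typable
relevant: ✗, fails simple typing
unrestricted: ✗, a type mismatch blocks all five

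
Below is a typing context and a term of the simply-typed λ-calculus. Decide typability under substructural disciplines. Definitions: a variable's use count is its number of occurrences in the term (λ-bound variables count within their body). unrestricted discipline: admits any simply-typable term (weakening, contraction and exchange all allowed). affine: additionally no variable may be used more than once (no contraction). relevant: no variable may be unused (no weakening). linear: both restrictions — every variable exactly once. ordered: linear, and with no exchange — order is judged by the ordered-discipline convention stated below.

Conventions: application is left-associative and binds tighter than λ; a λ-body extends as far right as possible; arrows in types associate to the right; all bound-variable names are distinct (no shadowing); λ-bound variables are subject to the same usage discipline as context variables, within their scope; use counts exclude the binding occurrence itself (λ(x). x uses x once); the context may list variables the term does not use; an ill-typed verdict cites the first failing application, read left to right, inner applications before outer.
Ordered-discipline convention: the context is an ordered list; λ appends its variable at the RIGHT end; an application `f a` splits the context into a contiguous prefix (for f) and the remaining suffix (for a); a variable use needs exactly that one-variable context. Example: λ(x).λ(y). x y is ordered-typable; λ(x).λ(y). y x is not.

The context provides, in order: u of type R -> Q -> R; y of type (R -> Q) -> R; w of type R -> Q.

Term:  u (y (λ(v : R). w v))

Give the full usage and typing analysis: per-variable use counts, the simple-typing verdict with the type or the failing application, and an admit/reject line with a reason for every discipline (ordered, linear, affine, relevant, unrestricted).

usage: u: 1×; y: 1×; w: 1×; v (λ-bound): 1×
use order (left to right): u, y, w, v
typing: the term checks, with type Q -> R
ordered ✓ (u, y, w, v once each; derivable with no W/C/E)
linear ✓ (u, y, w, v: one use apiece)
affine ✓ (u, y, w, v: no repeats, contraction unneeded)
relevant ✓ (none of u, y, w, v goes unused)
unrestricted ✓ (typability at Q -> R is all that's needed)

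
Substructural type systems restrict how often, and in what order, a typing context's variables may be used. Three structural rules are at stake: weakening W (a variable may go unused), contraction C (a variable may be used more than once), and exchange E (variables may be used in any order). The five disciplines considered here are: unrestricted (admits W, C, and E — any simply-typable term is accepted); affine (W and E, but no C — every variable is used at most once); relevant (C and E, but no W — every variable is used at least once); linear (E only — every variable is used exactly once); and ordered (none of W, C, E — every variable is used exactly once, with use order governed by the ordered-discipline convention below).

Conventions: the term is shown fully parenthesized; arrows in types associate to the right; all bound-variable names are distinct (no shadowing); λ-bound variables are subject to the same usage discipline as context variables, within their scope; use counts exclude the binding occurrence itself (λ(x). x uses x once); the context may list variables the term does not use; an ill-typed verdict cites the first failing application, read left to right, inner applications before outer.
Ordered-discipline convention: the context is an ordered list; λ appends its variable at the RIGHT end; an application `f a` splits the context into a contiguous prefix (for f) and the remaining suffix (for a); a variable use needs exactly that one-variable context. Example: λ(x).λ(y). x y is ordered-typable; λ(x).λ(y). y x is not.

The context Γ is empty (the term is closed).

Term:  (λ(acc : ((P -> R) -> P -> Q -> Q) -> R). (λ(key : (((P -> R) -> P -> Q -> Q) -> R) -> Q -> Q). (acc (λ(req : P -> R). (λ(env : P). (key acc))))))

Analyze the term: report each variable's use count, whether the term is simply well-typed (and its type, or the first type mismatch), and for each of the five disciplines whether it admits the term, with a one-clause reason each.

counts: acc (λ-bound)=2; key (λ-bound)=1; req (λ-bound)=0; env (λ-bound)=0
uses in reading order: acc, key, acc
typing: the term checks, with type (((P -> R) -> P -> Q -> Q) -> R) -> ((((P -> R) -> P -> Q -> Q) -> R) -> Q -> Q) -> R
ordered: ✗ — acc ×2 used more than once (contraction); unused: req, env — weakening required
linear: ✗ — acc ×2 used more than once (contraction); unused: req, env — weakening required
affine: ✗ — acc ×2 used more than once (contraction)
relevant: ✗ — unused: req, env — weakening required
unrestricted: ✓ — simply typable at (((P -> R) -> P -> Q -> Q) -> R) -> ((((P -> R) -> P -> Q -> Q) -> R) -> Q -> Q) -> R; W, C, E all held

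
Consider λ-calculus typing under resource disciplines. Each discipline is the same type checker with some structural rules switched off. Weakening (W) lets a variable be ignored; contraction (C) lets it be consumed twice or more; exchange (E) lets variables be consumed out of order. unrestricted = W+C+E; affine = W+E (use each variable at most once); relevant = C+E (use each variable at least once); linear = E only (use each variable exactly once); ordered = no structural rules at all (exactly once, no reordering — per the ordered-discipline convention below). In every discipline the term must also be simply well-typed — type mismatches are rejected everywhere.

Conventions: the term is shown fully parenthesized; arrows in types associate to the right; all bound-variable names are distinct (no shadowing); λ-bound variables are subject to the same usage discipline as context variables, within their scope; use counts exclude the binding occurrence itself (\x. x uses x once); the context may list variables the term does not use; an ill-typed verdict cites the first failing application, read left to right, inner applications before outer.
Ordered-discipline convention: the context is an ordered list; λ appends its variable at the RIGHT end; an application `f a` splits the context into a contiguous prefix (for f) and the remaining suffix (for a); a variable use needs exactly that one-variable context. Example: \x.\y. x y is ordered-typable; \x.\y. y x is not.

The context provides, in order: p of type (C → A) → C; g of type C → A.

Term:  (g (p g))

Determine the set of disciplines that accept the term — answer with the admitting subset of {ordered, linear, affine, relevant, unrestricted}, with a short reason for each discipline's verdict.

admitting disciplines: relevant, unrestricted
counts: p: 1; g: 2
order of uses: g, p, g
typing: well-typed — term : A
ordered: ✗ — repeated use of g ×2
linear: ✗ — repeated use of g ×2
affine: ✗ — repeated use of g ×2
relevant: ✓ — at least one use each (p, g)
unrestricted: ✓ — well-typed at A; no restrictions here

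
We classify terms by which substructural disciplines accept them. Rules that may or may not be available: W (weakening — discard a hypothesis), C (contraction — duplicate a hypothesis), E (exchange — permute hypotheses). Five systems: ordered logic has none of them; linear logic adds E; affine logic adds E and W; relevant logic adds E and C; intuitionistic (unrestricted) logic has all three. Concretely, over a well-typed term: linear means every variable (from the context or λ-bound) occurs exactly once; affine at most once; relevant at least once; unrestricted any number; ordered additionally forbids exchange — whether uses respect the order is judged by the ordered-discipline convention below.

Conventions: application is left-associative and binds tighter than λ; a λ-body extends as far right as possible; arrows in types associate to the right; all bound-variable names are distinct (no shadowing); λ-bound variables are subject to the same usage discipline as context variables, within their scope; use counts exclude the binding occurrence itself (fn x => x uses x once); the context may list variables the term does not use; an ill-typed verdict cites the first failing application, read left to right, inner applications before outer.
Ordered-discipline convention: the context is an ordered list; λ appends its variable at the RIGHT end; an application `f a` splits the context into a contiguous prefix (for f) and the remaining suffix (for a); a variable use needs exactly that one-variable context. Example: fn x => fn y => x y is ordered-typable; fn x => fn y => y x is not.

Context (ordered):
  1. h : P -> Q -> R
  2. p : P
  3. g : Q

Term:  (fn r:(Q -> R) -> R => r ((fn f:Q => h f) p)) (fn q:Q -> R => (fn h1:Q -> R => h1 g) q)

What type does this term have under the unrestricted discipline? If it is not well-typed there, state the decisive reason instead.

not well-typed under unrestricted — the type mismatch rejects it
variable uses: h ×1, p ×1, g ×1, r (bound) ×1, f (bound) ×1, q (bound) ×1, h1 (bound) ×1
left-to-right use order: r, h, f, p, h1, g, q
typing: ill-typed: argument of type Q where P is required
across the five disciplines: ordered ✗ · linear ✗ · affine ✗ · relevant ✗ · unrestricted ✗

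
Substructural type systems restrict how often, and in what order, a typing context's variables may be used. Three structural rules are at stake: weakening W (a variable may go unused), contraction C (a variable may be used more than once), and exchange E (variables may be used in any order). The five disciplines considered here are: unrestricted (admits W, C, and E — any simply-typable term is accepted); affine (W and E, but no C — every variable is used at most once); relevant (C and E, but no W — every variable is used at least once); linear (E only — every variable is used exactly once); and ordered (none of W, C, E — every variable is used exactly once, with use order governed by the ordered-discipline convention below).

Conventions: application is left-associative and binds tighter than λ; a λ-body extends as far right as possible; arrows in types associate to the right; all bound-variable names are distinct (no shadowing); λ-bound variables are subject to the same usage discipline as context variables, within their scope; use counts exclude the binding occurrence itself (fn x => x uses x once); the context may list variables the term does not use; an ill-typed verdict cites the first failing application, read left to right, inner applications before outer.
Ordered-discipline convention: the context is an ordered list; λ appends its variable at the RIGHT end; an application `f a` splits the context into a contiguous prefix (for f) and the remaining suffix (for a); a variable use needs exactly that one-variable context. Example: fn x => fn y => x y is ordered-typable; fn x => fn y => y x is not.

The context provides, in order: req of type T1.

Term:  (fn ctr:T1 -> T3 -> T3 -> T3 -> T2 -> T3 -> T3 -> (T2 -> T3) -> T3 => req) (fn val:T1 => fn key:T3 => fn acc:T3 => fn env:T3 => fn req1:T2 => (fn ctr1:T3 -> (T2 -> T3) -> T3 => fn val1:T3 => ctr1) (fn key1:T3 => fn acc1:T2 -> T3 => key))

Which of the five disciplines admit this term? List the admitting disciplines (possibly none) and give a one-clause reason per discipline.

admitted by: affine, unrestricted
variable uses: req: 1×; ctr (bound): 0×; val (bound): 0×; key (bound): 1×; acc (bound): 0×; env (bound): 0×; req1 (bound): 0×; ctr1 (bound): 1×; val1 (bound): 0×; key1 (bound): 0×; acc1 (bound): 0×
left-to-right use order: req, ctr1, key
typing: the term checks, with type T1
ordered ✗ (unused: ctr, val, acc, env, req1, val1, key1, acc1 — weakening required)
linear ✗ (unused: ctr, val, acc, env, req1, val1, key1, acc1 — weakening required)
affine ✓ (at most one use each (req, ctr, val, key, acc, env, req1, ctr1, val1, key1, acc1))
relevant ✗ (unused: ctr, val, acc, env, req1, val1, key1, acc1 — weakening required)
unrestricted ✓ (type-checks (T1) and nothing is barred)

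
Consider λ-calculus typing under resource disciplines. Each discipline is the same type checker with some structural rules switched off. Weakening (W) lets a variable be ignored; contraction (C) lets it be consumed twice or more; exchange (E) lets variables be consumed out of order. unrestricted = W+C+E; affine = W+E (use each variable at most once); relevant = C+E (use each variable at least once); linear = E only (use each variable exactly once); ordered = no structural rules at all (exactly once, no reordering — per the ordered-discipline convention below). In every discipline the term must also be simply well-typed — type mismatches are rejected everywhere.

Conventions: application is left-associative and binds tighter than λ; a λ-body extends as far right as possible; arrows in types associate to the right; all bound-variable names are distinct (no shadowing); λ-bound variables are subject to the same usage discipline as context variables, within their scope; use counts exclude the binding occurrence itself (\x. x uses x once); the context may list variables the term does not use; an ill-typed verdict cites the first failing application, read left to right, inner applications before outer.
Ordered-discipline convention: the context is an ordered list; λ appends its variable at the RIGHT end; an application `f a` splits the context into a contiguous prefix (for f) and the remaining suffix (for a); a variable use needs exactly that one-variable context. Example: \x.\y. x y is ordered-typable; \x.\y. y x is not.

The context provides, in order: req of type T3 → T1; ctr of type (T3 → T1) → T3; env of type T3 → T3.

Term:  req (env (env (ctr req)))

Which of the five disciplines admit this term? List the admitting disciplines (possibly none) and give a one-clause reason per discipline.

admitting disciplines: relevant, unrestricted
variable uses: req: 2×; ctr: 1×; env: 2×
order of uses: req, env, env, ctr, req
typing: well-typed — term : T1
ordered: ✗ — uses contraction: req ×2, env ×2
linear: ✗ — uses contraction: req ×2, env ×2
affine: ✗ — uses contraction: req ×2, env ×2
relevant: ✓ — req, ctr, env: all used, weakening unneeded
unrestricted: ✓ — simply typable at T1; W, C, E all held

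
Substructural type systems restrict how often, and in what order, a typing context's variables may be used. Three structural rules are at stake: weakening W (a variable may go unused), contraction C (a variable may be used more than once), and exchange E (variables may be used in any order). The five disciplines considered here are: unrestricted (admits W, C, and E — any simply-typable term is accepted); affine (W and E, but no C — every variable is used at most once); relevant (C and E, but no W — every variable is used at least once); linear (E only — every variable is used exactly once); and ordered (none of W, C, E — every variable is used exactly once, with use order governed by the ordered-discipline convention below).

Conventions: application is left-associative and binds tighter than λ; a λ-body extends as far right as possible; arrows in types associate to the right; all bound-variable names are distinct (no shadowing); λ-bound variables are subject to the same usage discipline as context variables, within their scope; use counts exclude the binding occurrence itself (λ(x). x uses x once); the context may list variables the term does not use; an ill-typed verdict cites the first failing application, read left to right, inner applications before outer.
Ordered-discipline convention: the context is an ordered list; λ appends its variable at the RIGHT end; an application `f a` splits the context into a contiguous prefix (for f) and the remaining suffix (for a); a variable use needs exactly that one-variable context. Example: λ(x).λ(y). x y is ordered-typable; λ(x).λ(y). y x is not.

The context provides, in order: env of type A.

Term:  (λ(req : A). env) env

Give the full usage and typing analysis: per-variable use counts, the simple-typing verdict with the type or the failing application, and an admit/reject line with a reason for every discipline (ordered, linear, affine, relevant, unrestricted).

counts: env=2, req (bound)=0
use order (left to right): env, env
typing: the term checks, with type A
ordered ✗ (repeated use of env ×2; unused: req — weakening required)
linear ✗ (repeated use of env ×2; unused: req — weakening required)
affine ✗ (repeated use of env ×2)
relevant ✗ (unused: req — weakening required)
unrestricted ✓ (typability at A is all that's needed)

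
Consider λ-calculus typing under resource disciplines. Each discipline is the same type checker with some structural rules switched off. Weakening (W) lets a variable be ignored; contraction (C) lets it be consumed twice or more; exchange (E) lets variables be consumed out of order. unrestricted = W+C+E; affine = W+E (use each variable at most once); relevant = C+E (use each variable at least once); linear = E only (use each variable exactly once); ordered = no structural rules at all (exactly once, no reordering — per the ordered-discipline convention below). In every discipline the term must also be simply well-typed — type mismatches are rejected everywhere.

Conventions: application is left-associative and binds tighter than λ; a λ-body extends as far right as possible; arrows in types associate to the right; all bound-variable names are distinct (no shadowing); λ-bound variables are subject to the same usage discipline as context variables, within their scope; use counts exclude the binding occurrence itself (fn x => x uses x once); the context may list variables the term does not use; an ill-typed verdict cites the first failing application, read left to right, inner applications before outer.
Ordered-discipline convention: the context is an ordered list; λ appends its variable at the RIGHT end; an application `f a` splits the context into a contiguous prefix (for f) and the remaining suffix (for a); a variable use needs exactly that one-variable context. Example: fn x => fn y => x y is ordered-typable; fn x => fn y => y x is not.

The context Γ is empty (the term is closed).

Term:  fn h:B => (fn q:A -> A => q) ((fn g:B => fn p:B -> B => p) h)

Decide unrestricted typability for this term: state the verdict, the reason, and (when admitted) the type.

no — the type mismatch rejects it
use counts: h [bound]: 1, q [bound]: 1, g [bound]: 0, p [bound]: 1
left-to-right use order: q, p, h
typing: ill-typed: an argument (B -> B) -> B -> B mismatches the expected A -> A
across the five disciplines: ordered ✗ · linear ✗ · affine ✗ · relevant ✗ · unrestricted ✗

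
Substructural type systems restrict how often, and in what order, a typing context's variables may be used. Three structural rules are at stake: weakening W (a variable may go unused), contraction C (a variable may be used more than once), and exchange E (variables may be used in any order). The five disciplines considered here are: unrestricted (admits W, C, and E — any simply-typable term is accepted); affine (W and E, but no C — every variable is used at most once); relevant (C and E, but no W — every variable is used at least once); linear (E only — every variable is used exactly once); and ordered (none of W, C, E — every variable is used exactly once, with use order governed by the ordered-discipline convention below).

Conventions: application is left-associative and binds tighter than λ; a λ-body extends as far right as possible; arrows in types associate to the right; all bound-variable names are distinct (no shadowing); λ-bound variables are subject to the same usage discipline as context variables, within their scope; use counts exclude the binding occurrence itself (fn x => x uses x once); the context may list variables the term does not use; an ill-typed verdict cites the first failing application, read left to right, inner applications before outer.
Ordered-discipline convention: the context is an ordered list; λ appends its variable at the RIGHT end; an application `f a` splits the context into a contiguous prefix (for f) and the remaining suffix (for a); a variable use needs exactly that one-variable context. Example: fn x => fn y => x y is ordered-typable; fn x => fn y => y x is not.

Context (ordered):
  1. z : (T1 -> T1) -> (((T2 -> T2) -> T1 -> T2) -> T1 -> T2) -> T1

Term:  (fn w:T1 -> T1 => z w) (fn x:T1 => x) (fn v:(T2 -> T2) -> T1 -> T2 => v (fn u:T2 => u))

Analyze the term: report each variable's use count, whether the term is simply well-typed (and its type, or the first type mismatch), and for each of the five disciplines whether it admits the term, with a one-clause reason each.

usage: z: 1; w (λ-bound): 1; x (λ-bound): 1; v (λ-bound): 1; u (λ-bound): 1
left-to-right use order: z, w, x, v, u
typing: the term checks, with type T1
ordered ✓ (z, w, x, v, u once each; derivable with no W/C/E)
linear ✓ (exactly-once usage across z, w, x, v, u)
affine ✓ (none of z, w, x, v, u used more than once)
relevant ✓ (every one of z, w, x, v, u appears)
unrestricted ✓ (type-checks (T1) and nothing is barred)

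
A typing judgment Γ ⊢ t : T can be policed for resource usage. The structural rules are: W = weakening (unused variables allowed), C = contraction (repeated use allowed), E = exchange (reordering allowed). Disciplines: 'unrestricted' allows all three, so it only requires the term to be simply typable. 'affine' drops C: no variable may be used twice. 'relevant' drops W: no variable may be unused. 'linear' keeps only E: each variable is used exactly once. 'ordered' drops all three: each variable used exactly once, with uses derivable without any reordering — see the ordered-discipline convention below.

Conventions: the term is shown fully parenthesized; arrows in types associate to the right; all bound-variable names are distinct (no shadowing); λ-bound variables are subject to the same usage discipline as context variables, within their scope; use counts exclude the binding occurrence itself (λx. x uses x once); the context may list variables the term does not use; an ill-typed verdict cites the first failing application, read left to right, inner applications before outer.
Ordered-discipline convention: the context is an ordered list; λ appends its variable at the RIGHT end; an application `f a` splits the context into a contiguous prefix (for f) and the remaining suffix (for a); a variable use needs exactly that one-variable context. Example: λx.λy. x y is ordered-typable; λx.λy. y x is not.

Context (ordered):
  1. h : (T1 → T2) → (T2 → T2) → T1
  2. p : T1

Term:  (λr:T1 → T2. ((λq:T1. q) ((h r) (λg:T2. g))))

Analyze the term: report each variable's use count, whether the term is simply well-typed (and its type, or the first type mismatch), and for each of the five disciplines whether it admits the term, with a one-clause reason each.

counts: h ×1, p ×0, r (bound) ×1, q (bound) ×1, g (bound) ×1
uses in reading order: q, h, r, g
typing: ✓ — (T1 → T2) → T1
ordered: ✗, unused: p — weakening required
linear: ✗, unused: p — weakening required
affine: ✓, no duplicate uses among h, p, r, q, g
relevant: ✗, unused: p — weakening required
unrestricted: ✓, well-typed at (T1 → T2) → T1; no restrictions here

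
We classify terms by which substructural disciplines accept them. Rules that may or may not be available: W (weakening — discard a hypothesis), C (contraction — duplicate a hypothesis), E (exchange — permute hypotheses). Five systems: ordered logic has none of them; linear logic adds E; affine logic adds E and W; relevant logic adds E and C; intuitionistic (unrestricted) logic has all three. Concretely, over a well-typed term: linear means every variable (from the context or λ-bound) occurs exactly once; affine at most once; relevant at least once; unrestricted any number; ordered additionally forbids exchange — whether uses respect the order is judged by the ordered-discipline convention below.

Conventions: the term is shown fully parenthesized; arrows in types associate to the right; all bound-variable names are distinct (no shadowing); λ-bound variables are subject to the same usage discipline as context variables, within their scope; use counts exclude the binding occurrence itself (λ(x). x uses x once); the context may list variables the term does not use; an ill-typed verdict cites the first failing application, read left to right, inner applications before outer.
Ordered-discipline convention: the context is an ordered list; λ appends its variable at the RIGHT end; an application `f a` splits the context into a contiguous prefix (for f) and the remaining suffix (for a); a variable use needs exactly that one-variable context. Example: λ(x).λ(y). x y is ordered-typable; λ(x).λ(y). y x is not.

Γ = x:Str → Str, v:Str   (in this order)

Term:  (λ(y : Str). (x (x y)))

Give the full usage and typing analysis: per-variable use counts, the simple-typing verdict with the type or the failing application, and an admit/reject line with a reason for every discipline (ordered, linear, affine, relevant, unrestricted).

counts: x: 2×; v: 0×; y (bound): 1×
use order (left to right): x, x, y
typing: well-typed — term : Str → Str
ordered ✗ (uses contraction: x ×2; unused: v — weakening required)
linear ✗ (uses contraction: x ×2; unused: v — weakening required)
affine ✗ (uses contraction: x ×2)
relevant ✗ (unused: v — weakening required)
unrestricted ✓ (typability at Str → Str is all that's needed)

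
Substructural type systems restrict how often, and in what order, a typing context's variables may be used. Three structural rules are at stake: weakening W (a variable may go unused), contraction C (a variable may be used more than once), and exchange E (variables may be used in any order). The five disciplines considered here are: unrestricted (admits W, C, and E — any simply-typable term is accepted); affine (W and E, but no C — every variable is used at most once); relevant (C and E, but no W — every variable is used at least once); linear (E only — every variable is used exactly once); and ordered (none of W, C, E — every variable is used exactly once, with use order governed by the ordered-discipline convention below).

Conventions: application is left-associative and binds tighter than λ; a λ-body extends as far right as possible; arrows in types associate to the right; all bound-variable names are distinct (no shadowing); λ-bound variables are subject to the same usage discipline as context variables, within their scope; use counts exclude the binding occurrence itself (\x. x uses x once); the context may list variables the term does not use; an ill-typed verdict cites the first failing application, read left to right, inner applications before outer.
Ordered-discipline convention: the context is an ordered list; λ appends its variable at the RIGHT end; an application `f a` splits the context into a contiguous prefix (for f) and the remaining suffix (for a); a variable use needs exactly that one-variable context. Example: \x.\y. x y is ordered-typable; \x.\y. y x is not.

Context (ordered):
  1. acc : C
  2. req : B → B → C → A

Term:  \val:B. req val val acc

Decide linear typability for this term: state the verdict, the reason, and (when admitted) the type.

no — repeated use of val ×2
usage: acc ×1; req ×1; val (λ-bound) ×2
use order (left to right): req, val, val, acc
typing: well-typed at B → A
summary: ordered ✗ · linear ✗ · affine ✗ · relevant ✓ · unrestricted ✓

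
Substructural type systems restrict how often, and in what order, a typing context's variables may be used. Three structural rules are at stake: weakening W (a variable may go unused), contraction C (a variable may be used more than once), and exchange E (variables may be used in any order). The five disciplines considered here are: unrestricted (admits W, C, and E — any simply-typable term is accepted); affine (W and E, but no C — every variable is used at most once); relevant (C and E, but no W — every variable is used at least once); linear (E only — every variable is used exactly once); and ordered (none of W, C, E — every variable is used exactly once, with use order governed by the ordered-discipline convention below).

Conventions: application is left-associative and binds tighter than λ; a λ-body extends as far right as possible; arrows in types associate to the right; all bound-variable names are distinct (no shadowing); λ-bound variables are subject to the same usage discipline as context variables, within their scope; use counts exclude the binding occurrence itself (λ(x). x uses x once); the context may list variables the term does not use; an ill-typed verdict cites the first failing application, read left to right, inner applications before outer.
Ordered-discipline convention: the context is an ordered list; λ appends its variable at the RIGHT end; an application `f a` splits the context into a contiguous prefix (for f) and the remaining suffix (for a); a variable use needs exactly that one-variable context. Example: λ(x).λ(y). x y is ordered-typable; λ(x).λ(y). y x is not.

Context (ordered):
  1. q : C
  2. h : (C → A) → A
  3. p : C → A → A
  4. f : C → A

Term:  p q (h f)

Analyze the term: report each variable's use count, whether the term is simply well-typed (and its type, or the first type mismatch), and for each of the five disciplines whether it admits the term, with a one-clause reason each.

usage: q ×1, h ×1, p ×1, f ×1
left-to-right use order: p, q, h, f
typing: well-typed at A
ordered ✗ (no contiguous prefix/suffix split fits p, q, h, f)
linear ✓ (single use per variable (q, h, p, f))
affine ✓ (none of q, h, p, f used more than once)
relevant ✓ (every one of q, h, p, f appears)
unrestricted ✓ (type-checks (A) and nothing is barred)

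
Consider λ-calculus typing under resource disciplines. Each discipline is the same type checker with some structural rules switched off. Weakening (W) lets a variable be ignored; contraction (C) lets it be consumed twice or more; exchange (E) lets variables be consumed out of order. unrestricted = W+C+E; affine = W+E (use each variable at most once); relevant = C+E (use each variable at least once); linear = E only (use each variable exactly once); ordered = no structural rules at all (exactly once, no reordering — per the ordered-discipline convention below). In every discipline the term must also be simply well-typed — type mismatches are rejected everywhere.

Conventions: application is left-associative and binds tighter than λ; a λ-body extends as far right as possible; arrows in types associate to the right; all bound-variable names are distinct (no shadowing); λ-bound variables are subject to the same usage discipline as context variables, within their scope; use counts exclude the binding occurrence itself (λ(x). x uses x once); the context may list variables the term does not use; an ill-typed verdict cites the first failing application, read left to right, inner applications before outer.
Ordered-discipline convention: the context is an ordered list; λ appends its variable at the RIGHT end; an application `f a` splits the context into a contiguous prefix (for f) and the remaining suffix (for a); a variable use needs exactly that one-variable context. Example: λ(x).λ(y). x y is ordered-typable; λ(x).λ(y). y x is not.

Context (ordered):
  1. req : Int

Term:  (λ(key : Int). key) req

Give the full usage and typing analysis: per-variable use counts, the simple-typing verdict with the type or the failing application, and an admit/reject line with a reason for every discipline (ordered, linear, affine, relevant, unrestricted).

variable uses: req: 1×; key (bound): 1×
left-to-right use order: key, req
typing: ✓ — Int
ordered: ✓, single-use (req, key), ordered derivation ok
linear: ✓, each of req, key used exactly once
affine: ✓, at most one use each (req, key)
relevant: ✓, every one of req, key appears
unrestricted: ✓, typability at Int is all that's needed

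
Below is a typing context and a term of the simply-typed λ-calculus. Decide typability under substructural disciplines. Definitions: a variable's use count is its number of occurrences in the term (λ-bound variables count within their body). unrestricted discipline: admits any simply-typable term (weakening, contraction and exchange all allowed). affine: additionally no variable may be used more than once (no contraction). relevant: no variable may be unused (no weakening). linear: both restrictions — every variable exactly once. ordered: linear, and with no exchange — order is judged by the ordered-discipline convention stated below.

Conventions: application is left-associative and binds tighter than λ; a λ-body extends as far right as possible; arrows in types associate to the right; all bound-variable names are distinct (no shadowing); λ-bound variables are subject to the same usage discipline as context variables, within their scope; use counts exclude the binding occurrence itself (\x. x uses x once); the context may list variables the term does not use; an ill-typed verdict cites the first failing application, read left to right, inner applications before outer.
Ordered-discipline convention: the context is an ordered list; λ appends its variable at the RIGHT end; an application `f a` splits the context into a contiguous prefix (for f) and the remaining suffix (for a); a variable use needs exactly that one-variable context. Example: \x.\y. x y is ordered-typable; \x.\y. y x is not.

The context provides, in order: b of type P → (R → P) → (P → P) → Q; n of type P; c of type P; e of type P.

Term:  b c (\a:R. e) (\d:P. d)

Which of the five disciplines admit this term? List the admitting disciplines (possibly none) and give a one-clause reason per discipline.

admitted in: affine, unrestricted
counts: b=1, n=0, c=1, e=1, a (λ-bound)=0, d (λ-bound)=1
order of uses: b, c, e, d
typing: well-typed at Q
ordered: ✗ — unused: n, a — weakening required
linear: ✗ — unused: n, a — weakening required
affine: ✓ — b, n, c, e, a, d: no repeats, contraction unneeded
relevant: ✗ — unused: n, a — weakening required
unrestricted: ✓ — type-checks (Q) and nothing is barred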